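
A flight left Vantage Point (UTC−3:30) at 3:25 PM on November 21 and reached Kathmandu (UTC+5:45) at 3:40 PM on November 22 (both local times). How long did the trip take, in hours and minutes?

Departure in UTC: 3:25 PM + 3:30 = 6:55 PM on Nov 21.
Arrival in UTC: 3:40 PM − 5:45 = 9:55 AM on Nov 22.
Elapsed = 9:55 AM − 6:55 PM (+1 day) = 15 hours.

15 hours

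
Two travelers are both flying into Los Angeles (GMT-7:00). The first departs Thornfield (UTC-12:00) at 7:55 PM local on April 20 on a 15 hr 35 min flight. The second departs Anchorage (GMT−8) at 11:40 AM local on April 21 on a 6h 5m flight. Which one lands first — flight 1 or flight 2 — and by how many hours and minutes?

Flight 1 in UTC: 7:55 PM + 12:00 = 7:55 AM on Apr 21.
+15 hours 35 minutes → arrive 11:30 PM UTC on Apr 21.
Flight 2 in UTC: 11:40 AM + 8:00 = 7:40 PM on Apr 21.
+6 hours 5 minutes → arrive 1:45 AM UTC on Apr 22.
Flight 1 lands earlier by 2 hours 15 minutes.

the first, by 2 hours 15 minutes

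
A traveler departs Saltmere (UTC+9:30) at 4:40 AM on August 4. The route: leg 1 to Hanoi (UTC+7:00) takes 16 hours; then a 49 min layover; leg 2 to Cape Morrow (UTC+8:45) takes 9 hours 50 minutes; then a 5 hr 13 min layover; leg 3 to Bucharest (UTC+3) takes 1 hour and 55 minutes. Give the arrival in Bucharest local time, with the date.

Convert departure to UTC: 4:40 AM − 9:30 = 7:10 PM UTC on Aug 3.
Add 16 hours leg 1 → 11:10 AM UTC (Aug 4).
Add 49 minutes layover in Hanoi → 11:59 AM UTC.
Add 9 hours 50 minutes leg 2 → 9:49 PM UTC.
Add 5 hours 13 minutes layover in Cape Morrow → 3:02 AM UTC (Aug 5).
Add 1 hour 55 minutes leg 3 → 4:57 AM UTC.
Bucharest is UTC+3:00, so local arrival = 4:57 AM + 3:00 = 7:57 AM on Aug 5.

7:57 AM on August 5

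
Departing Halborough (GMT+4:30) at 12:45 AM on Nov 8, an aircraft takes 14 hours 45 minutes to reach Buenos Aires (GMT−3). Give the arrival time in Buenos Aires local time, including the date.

Convert departure to UTC: 12:45 AM − 4:30 = 8:15 PM UTC on Nov 7.
Add 14 hours and 45 minutes travel time → 11:00 AM UTC (Nov 8).
Buenos Aires is UTC−3:00, so local arrival = 11:00 AM − 3:00 = 8:00 AM on Nov 8.

8:00 AM on November 8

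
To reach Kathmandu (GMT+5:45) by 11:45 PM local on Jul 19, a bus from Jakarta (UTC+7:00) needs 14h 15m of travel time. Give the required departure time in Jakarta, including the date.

10:45 AM on July 19

Target arrival in UTC: 11:45 PM − 5:45 = 6:00 PM on Jul 19.
Subtract 14 hours and 15 minutes → departure 3:45 AM UTC on Jul 19.
Jakarta is UTC+7:00: 3:45 AM + 7:00 = 10:45 AM on Jul 19.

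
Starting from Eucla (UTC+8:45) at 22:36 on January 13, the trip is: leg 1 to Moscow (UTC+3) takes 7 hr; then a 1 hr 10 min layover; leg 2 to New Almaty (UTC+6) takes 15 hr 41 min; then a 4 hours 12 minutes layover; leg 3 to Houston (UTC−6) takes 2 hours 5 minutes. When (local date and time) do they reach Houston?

13:59 on Jan 14

Convert departure to UTC: 22:36 − 8:45 = 13:51 UTC on Jan 13.
Add 7 hours leg 1 → 20:51 UTC.
Add 1 hour and 10 minutes layover in Moscow → 22:01 UTC.
Add 15 hours 41 minutes leg 2 → 13:42 UTC (Jan 14).
Add 4 hours and 12 minutes layover in New Almaty → 17:54 UTC.
Add 2 hours 5 minutes leg 3 → 19:59 UTC.
Houston is UTC−6:00, so local arrival = 19:59 − 6:00 = 13:59 on Jan 14.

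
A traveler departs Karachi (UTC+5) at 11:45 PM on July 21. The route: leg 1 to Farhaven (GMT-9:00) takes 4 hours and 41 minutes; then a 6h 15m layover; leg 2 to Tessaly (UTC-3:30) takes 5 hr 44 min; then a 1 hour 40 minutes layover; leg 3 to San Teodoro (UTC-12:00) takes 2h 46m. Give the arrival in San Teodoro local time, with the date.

Convert departure to UTC: 11:45 PM − 5:00 = 6:45 PM UTC on Jul 21.
Add 4 hours 41 minutes leg 1 → 11:26 PM UTC.
Add 6 hours 15 minutes layover in Farhaven → 5:41 AM UTC (Jul 22).
Add 5 hours 44 minutes leg 2 → 11:25 AM UTC.
Add 1 hour and 40 minutes layover in Tessaly → 1:05 PM UTC.
Add 2 hours and 46 minutes leg 3 → 3:51 PM UTC.
San Teodoro is UTC−12:00, so local arrival = 3:51 PM − 12:00 = 3:51 AM on Jul 22.

3:51 AM on Jul 22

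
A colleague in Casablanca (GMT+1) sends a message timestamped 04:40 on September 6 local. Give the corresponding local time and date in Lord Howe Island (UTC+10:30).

14:10 on September 6

In UTC: 04:40 − 1:00 = 03:40 on Sep 6.
Lord Howe Island is UTC+10:30: 03:40 + 10:30 = 14:10 on Sep 6.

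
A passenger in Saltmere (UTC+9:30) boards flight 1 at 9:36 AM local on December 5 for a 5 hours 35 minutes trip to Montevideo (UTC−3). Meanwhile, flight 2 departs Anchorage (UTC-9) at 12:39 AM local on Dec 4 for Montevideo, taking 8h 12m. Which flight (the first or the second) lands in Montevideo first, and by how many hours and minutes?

Flight 1 in UTC: 9:36 AM − 9:30 = 12:06 AM on Dec 5.
+5 hours and 35 minutes → arrive 5:41 AM UTC on Dec 5.
Flight 2 in UTC: 12:39 AM + 9:00 = 9:39 AM on Dec 4.
+8 hours 12 minutes → arrive 5:51 PM UTC on Dec 4.
Flight 2 lands earlier by 11 hours 50 minutes.

the second, by 11 hours 50 minutes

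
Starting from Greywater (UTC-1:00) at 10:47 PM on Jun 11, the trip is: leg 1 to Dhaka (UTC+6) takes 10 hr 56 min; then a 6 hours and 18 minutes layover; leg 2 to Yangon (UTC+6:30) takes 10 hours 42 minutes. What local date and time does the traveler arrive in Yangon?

10:13 AM on Jun 13

Convert departure to UTC: 10:47 PM + 1:00 = 11:47 PM UTC on Jun 11.
Add 10 hours and 56 minutes leg 1 → 10:43 AM UTC (Jun 12).
Add 6 hours 18 minutes layover in Dhaka → 5:01 PM UTC.
Add 10 hours 42 minutes leg 2 → 3:43 AM UTC (Jun 13).
Yangon is UTC+6:30, so local arrival = 3:43 AM + 6:30 = 10:13 AM on Jun 13.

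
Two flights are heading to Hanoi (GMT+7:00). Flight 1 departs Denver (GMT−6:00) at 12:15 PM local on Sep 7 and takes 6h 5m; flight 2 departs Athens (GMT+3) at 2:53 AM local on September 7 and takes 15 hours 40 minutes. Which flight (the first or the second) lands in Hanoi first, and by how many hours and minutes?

the second, by 8 hours 47 minutes

Flight 1 in UTC: 12:15 PM + 6:00 = 6:15 PM on Sep 7.
+6 hours 5 minutes → arrive 12:20 AM UTC on Sep 8.
Flight 2 in UTC: 2:53 AM − 3:00 = 11:53 PM on Sep 6.
+15 hours 40 minutes → arrive 3:33 PM UTC on Sep 7.
Flight 2 lands earlier by 8 hours 47 minutes.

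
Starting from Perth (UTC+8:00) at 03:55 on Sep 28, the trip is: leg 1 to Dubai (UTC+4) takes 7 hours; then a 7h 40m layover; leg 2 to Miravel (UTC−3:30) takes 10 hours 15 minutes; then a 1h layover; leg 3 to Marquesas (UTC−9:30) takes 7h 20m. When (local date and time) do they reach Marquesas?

19:40 on Sep 28

Convert departure to UTC: 03:55 − 8:00 = 19:55 UTC on Sep 27.
Add 7 hours leg 1 → 02:55 UTC (Sep 28).
Add 7 hours 40 minutes layover in Dubai → 10:35 UTC.
Add 10 hours 15 minutes leg 2 → 20:50 UTC.
Add 1 hour layover in Miravel → 21:50 UTC.
Add 7 hours and 20 minutes leg 3 → 05:10 UTC (Sep 29).
Marquesas is UTC−9:30, so local arrival = 05:10 − 9:30 = 19:40 on Sep 28.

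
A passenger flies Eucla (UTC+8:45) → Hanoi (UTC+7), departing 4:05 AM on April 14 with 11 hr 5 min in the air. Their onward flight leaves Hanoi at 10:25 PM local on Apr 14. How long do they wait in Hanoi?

Convert departure to UTC: 4:05 AM − 8:45 = 7:20 PM UTC on Apr 13.
Add 11 hours 5 minutes flight time → 6:25 AM UTC (Apr 14).
Hanoi is UTC+7:00, so local arrival = 6:25 AM + 7:00 = 1:25 PM on Apr 14.
Layover = 10:25 PM − 1:25 PM = 9 hours.

9 hours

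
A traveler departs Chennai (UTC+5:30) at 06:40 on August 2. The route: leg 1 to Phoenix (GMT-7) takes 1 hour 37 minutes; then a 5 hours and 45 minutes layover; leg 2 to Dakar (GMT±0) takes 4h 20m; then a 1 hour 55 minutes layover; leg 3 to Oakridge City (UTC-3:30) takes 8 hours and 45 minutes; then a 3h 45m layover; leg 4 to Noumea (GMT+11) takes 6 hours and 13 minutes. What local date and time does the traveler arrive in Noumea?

Convert departure to UTC: 06:40 − 5:30 = 01:10 UTC on Aug 2.
Add 1 hour 37 minutes leg 1 → 02:47 UTC.
Add 5 hours 45 minutes layover in Phoenix → 08:32 UTC.
Add 4 hours and 20 minutes leg 2 → 12:52 UTC.
Add 1 hour and 55 minutes layover in Dakar → 14:47 UTC.
Add 8 hours 45 minutes leg 3 → 23:32 UTC.
Add 3 hours 45 minutes layover in Oakridge City → 03:17 UTC (Aug 3).
Add 6 hours and 13 minutes leg 4 → 09:30 UTC.
Noumea is UTC+11:00, so local arrival = 09:30 + 11:00 = 20:30 on Aug 3.

20:30 on Aug 3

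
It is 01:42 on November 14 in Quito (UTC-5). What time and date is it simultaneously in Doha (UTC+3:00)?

09:42 on November 14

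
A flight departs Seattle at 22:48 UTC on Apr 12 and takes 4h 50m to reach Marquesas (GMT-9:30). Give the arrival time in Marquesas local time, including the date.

Departure is given in UTC: 22:48 on Apr 12.
Add 4 hours and 50 minutes → 03:38 UTC (Apr 13).
Marquesas is UTC−9:30: 03:38 − 9:30 = 18:08 on Apr 12.

18:08 on April 12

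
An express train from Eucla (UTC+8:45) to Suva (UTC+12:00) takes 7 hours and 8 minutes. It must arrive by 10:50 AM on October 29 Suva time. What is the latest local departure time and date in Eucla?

12:27 AM on Oct 29

Target arrival in UTC: 10:50 AM − 12:00 = 10:50 PM on Oct 28.
Subtract 7 hours 8 minutes → departure 3:42 PM UTC on Oct 28.
Eucla is UTC+8:45: 3:42 PM + 8:45 = 12:27 AM on Oct 29.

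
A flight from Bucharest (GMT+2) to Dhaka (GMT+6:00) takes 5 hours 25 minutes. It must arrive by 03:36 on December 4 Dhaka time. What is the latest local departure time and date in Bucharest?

18:11 on Dec 3

Target arrival in UTC: 03:36 − 6:00 = 21:36 on Dec 3.
Subtract 5 hours and 25 minutes → departure 16:11 UTC on Dec 3.
Bucharest is UTC+2:00: 16:11 + 2:00 = 18:11 on Dec 3.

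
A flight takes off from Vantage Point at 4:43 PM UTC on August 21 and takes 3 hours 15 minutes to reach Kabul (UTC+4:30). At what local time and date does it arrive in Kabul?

Departure is given in UTC: 4:43 PM on Aug 21.
Add 3 hours 15 minutes → 7:58 PM UTC.
Kabul is UTC+4:30: 7:58 PM + 4:30 = 12:28 AM on Aug 22.

12:28 AM on August 22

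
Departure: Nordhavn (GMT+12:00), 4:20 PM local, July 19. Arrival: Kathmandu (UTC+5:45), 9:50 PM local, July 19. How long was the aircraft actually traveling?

11 hours 45 minutes

Kathmandu is 6:15 behind Nordhavn.
Clock-face elapsed time (ignoring zones) is 5 hours 30 minutes.
Actual elapsed = 5 hours 30 minutes + 6:15 = 11 hours 45 minutes.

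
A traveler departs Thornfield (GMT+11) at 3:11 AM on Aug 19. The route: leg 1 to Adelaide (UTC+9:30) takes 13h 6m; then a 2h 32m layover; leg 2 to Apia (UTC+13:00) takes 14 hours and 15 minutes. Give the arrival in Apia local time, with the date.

11:04 AM on Aug 20

Convert departure to UTC: 3:11 AM − 11:00 = 4:11 PM UTC on Aug 18.
Add 13 hours 6 minutes leg 1 → 5:17 AM UTC (Aug 19).
Add 2 hours 32 minutes layover in Adelaide → 7:49 AM UTC.
Add 14 hours and 15 minutes leg 2 → 10:04 PM UTC.
Apia is UTC+13:00, so local arrival = 10:04 PM + 13:00 = 11:04 AM on Aug 20.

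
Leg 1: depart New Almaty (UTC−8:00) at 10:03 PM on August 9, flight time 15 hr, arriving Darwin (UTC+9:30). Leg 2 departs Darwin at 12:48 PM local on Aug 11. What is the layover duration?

6 hours 15 minutes

Convert departure to UTC: 10:03 PM + 8:00 = 6:03 AM UTC on Aug 10.
Add 15 hours flight time → 9:03 PM UTC.
Darwin is UTC+9:30, so local arrival = 9:03 PM + 9:30 = 6:33 AM on Aug 11.
Layover = 12:48 PM − 6:33 AM = 6 hours 15 minutes.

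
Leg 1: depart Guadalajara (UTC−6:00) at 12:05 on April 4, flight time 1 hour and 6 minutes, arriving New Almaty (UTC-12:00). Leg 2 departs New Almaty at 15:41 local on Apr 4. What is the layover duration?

Convert departure to UTC: 12:05 + 6:00 = 18:05 UTC on Apr 4.
Add 1 hour and 6 minutes flight time → 19:11 UTC.
New Almaty is UTC−12:00, so local arrival = 19:11 − 12:00 = 07:11 on Apr 4.
Layover = 15:41 − 07:11 = 8 hours 30 minutes.

8 hours 30 minutes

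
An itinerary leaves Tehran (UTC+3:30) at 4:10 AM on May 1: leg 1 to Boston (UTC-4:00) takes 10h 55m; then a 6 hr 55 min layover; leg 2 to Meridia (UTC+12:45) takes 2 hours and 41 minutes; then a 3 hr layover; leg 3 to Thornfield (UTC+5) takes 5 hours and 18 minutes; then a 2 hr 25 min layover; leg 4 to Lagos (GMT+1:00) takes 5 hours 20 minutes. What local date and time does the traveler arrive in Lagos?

Convert departure to UTC: 4:10 AM − 3:30 = 12:40 AM UTC on May 1.
Add 10 hours and 55 minutes leg 1 → 11:35 AM UTC.
Add 6 hours and 55 minutes layover in Boston → 6:30 PM UTC.
Add 2 hours and 41 minutes leg 2 → 9:11 PM UTC.
Add 3 hours layover in Meridia → 12:11 AM UTC (May 2).
Add 5 hours and 18 minutes leg 3 → 5:29 AM UTC.
Add 2 hours and 25 minutes layover in Thornfield → 7:54 AM UTC.
Add 5 hours and 20 minutes leg 4 → 1:14 PM UTC.
Lagos is UTC+1:00, so local arrival = 1:14 PM + 1:00 = 2:14 PM on May 2.

2:14 PM on May 2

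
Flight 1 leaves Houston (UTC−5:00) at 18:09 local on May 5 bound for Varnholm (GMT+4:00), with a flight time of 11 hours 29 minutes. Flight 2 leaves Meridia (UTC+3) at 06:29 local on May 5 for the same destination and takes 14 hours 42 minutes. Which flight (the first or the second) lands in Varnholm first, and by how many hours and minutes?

Flight 1 in UTC: 18:09 + 5:00 = 23:09 on May 5.
+11 hours and 29 minutes → arrive 10:38 UTC on May 6.
Flight 2 in UTC: 06:29 − 3:00 = 03:29 on May 5.
+14 hours 42 minutes → arrive 18:11 UTC on May 5.
Flight 2 lands earlier by 16 hours 27 minutes.

the second, by 16 hours 27 minutes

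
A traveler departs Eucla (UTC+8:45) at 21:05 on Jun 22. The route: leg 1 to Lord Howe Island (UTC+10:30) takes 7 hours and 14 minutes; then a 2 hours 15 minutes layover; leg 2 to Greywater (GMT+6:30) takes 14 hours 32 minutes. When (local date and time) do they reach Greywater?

18:51 on June 23

Convert departure to UTC: 21:05 − 8:45 = 12:20 UTC on Jun 22.
Add 7 hours and 14 minutes leg 1 → 19:34 UTC.
Add 2 hours 15 minutes layover in Lord Howe Island → 21:49 UTC.
Add 14 hours 32 minutes leg 2 → 12:21 UTC (Jun 23).
Greywater is UTC+6:30, so local arrival = 12:21 + 6:30 = 18:51 on Jun 23.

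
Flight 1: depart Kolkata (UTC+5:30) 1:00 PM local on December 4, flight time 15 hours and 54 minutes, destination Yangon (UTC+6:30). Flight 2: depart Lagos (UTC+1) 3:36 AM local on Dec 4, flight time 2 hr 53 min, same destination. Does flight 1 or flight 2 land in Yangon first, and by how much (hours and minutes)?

the second, by 17 hours 55 minutes

Flight 1 in UTC: 1:00 PM − 5:30 = 7:30 AM on Dec 4.
+15 hours 54 minutes → arrive 11:24 PM UTC on Dec 4.
Flight 2 in UTC: 3:36 AM − 1:00 = 2:36 AM on Dec 4.
+2 hours and 53 minutes → arrive 5:29 AM UTC on Dec 4.
Flight 2 lands earlier by 17 hours 55 minutes.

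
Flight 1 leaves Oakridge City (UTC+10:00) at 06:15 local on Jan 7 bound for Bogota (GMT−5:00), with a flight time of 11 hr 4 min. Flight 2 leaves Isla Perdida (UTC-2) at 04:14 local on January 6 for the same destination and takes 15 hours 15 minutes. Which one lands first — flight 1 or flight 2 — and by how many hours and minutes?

the second, by 9 hours 50 minutes

Flight 1 in UTC: 06:15 − 10:00 = 20:15 on Jan 6.
+11 hours and 4 minutes → arrive 07:19 UTC on Jan 7.
Flight 2 in UTC: 04:14 + 2:00 = 06:14 on Jan 6.
+15 hours and 15 minutes → arrive 21:29 UTC on Jan 6.
Flight 2 lands earlier by 9 hours 50 minutes.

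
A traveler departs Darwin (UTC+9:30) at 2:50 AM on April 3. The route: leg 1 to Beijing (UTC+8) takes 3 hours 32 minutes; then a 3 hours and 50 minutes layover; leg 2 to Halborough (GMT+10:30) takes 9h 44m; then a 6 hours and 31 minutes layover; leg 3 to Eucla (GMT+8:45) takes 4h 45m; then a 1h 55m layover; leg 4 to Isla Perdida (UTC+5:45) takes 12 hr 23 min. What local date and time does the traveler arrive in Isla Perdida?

5:45 PM on Apr 4

Convert departure to UTC: 2:50 AM − 9:30 = 5:20 PM UTC on Apr 2.
Add 3 hours 32 minutes leg 1 → 8:52 PM UTC.
Add 3 hours and 50 minutes layover in Beijing → 12:42 AM UTC (Apr 3).
Add 9 hours 44 minutes leg 2 → 10:26 AM UTC.
Add 6 hours 31 minutes layover in Halborough → 4:57 PM UTC.
Add 4 hours and 45 minutes leg 3 → 9:42 PM UTC.
Add 1 hour 55 minutes layover in Eucla → 11:37 PM UTC.
Add 12 hours and 23 minutes leg 4 → 12:00 PM UTC (Apr 4).
Isla Perdida is UTC+5:45, so local arrival = 12:00 PM + 5:45 = 5:45 PM on Apr 4.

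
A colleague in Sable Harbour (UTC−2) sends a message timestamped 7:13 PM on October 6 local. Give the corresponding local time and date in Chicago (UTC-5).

4:13 PM on October 6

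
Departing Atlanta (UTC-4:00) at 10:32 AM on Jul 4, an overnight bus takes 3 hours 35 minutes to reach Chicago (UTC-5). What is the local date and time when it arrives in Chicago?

1:07 PM on July 4

Chicago is 1:00 behind Atlanta.
After 3 hours and 35 minutes it is 2:07 PM in Atlanta.
Shift by the zone difference: 2:07 PM − 1:00 = 1:07 PM on Jul 4 in Chicago.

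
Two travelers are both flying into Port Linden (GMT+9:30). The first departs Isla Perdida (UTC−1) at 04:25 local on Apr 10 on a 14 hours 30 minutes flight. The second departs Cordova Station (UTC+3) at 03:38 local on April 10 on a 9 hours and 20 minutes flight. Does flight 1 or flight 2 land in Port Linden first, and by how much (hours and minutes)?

Flight 1 in UTC: 04:25 + 1:00 = 05:25 on Apr 10.
+14 hours 30 minutes → arrive 19:55 UTC on Apr 10.
Flight 2 in UTC: 03:38 − 3:00 = 00:38 on Apr 10.
+9 hours 20 minutes → arrive 09:58 UTC on Apr 10.
Flight 2 lands earlier by 9 hours 57 minutes.

the second, by 9 hours 57 minutes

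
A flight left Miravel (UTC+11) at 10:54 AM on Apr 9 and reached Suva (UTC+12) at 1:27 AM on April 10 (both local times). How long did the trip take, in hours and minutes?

13 hours 33 minutes

Departure in UTC: 10:54 AM − 11:00 = 11:54 PM on Apr 8.
Arrival in UTC: 1:27 AM − 12:00 = 1:27 PM on Apr 9.
Elapsed = 1:27 PM − 11:54 PM (+1 day) = 13 hours 33 minutes.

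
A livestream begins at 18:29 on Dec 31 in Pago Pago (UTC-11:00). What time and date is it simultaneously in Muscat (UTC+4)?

09:29 on January 1

Muscat is 15:00 ahead of Pago Pago.
Shift by the zone difference: 18:29 + 15:00 = 09:29 on Jan 1 in Muscat.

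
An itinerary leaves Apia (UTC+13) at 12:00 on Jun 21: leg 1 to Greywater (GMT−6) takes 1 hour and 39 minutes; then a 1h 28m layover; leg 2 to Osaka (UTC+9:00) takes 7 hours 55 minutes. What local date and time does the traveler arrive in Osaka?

19:02 on Jun 21

Convert departure to UTC: 12:00 − 13:00 = 23:00 UTC on Jun 20.
Add 1 hour and 39 minutes leg 1 → 00:39 UTC (Jun 21).
Add 1 hour and 28 minutes layover in Greywater → 02:07 UTC.
Add 7 hours 55 minutes leg 2 → 10:02 UTC.
Osaka is UTC+9:00, so local arrival = 10:02 + 9:00 = 19:02 on Jun 21.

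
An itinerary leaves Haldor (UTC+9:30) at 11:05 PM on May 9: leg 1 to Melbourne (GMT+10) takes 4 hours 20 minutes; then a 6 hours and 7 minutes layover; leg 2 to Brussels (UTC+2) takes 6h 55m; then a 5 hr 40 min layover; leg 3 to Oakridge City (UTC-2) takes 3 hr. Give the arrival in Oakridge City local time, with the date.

Convert departure to UTC: 11:05 PM − 9:30 = 1:35 PM UTC on May 9.
Add 4 hours and 20 minutes leg 1 → 5:55 PM UTC.
Add 6 hours 7 minutes layover in Melbourne → 12:02 AM UTC (May 10).
Add 6 hours and 55 minutes leg 2 → 6:57 AM UTC.
Add 5 hours and 40 minutes layover in Brussels → 12:37 PM UTC.
Add 3 hours leg 3 → 3:37 PM UTC.
Oakridge City is UTC−2:00, so local arrival = 3:37 PM − 2:00 = 1:37 PM on May 10.

1:37 PM on May 10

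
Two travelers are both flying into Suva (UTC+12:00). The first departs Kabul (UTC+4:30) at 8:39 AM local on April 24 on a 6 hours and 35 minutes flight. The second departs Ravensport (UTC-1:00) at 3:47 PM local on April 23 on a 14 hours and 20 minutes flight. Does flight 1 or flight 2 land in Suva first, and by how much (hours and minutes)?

the second, by 3 hours 37 minutes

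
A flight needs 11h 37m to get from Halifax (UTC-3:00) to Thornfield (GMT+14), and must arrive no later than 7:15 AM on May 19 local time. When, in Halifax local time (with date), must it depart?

2:38 AM on May 18

Target arrival in UTC: 7:15 AM − 14:00 = 5:15 PM on May 18.
Subtract 11 hours and 37 minutes → departure 5:38 AM UTC on May 18.
Halifax is UTC−3:00: 5:38 AM − 3:00 = 2:38 AM on May 18.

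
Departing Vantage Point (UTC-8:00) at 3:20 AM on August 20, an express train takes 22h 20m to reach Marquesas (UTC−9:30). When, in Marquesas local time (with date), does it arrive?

12:10 AM on Aug 21

Marquesas is 1:30 behind Vantage Point.
After 22 hours 20 minutes it is 1:40 AM (Aug 21) in Vantage Point.
Shift by the zone difference: 1:40 AM − 1:30 = 12:10 AM on Aug 21 in Marquesas.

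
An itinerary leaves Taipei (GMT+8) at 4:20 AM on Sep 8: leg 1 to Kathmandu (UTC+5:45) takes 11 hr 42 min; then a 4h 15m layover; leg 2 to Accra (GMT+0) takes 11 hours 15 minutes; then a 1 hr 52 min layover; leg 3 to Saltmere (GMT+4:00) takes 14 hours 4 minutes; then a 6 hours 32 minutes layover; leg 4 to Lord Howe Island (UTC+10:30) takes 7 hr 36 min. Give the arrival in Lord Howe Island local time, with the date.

Convert departure to UTC: 4:20 AM − 8:00 = 8:20 PM UTC on Sep 7.
Add 11 hours and 42 minutes leg 1 → 8:02 AM UTC (Sep 8).
Add 4 hours and 15 minutes layover in Kathmandu → 12:17 PM UTC.
Add 11 hours 15 minutes leg 2 → 11:32 PM UTC.
Add 1 hour 52 minutes layover in Accra → 1:24 AM UTC (Sep 9).
Add 14 hours 4 minutes leg 3 → 3:28 PM UTC.
Add 6 hours and 32 minutes layover in Saltmere → 10:00 PM UTC.
Add 7 hours 36 minutes leg 4 → 5:36 AM UTC (Sep 10).
Lord Howe Island is UTC+10:30, so local arrival = 5:36 AM + 10:30 = 4:06 PM on Sep 10.

4:06 PM on Sep 10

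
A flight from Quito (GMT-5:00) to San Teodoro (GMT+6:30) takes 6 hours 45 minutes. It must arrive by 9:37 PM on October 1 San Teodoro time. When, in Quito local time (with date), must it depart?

3:22 AM on October 1

Target arrival in UTC: 9:37 PM − 6:30 = 3:07 PM on Oct 1.
Subtract 6 hours and 45 minutes → departure 8:22 AM UTC on Oct 1.
Quito is UTC−5:00: 8:22 AM − 5:00 = 3:22 AM on Oct 1.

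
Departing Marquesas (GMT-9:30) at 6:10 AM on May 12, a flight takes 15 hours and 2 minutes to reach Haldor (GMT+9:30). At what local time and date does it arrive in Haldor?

4:12 PM on May 13

Haldor is 19:00 ahead of Marquesas.
After 15 hours and 2 minutes it is 9:12 PM in Marquesas.
Shift by the zone difference: 9:12 PM + 19:00 = 4:12 PM on May 13 in Haldor.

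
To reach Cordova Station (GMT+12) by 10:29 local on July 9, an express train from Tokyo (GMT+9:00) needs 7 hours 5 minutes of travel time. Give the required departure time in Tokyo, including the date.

Target arrival in UTC: 10:29 − 12:00 = 22:29 on Jul 8.
Subtract 7 hours and 5 minutes → departure 15:24 UTC on Jul 8.
Tokyo is UTC+9:00: 15:24 + 9:00 = 00:24 on Jul 9.

00:24 on July 9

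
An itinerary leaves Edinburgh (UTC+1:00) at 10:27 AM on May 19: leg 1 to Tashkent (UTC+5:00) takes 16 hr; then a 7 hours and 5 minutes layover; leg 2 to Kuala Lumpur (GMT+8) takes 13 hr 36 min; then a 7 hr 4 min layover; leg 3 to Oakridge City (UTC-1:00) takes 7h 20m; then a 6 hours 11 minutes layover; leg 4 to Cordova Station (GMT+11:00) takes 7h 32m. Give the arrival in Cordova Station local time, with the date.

Convert departure to UTC: 10:27 AM − 1:00 = 9:27 AM UTC on May 19.
Add 16 hours leg 1 → 1:27 AM UTC (May 20).
Add 7 hours and 5 minutes layover in Tashkent → 8:32 AM UTC.
Add 13 hours and 36 minutes leg 2 → 10:08 PM UTC.
Add 7 hours and 4 minutes layover in Kuala Lumpur → 5:12 AM UTC (May 21).
Add 7 hours 20 minutes leg 3 → 12:32 PM UTC.
Add 6 hours 11 minutes layover in Oakridge City → 6:43 PM UTC.
Add 7 hours and 32 minutes leg 4 → 2:15 AM UTC (May 22).
Cordova Station is UTC+11:00, so local arrival = 2:15 AM + 11:00 = 1:15 PM on May 22.

1:15 PM on May 22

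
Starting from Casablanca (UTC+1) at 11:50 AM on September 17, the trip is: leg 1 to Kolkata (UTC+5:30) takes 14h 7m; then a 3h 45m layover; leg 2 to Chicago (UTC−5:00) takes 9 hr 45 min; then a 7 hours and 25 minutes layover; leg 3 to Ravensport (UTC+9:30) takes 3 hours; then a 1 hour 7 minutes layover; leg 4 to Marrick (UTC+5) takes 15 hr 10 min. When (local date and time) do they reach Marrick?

10:09 PM on September 19

Convert departure to UTC: 11:50 AM − 1:00 = 10:50 AM UTC on Sep 17.
Add 14 hours and 7 minutes leg 1 → 12:57 AM UTC (Sep 18).
Add 3 hours and 45 minutes layover in Kolkata → 4:42 AM UTC.
Add 9 hours 45 minutes leg 2 → 2:27 PM UTC.
Add 7 hours 25 minutes layover in Chicago → 9:52 PM UTC.
Add 3 hours leg 3 → 12:52 AM UTC (Sep 19).
Add 1 hour 7 minutes layover in Ravensport → 1:59 AM UTC.
Add 15 hours 10 minutes leg 4 → 5:09 PM UTC.
Marrick is UTC+5:00, so local arrival = 5:09 PM + 5:00 = 10:09 PM on Sep 19.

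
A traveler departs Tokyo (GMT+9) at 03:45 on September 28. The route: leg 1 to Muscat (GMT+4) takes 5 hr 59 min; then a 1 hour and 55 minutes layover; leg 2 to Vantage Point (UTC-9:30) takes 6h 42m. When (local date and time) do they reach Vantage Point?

Convert departure to UTC: 03:45 − 9:00 = 18:45 UTC on Sep 27.
Add 5 hours and 59 minutes leg 1 → 00:44 UTC (Sep 28).
Add 1 hour 55 minutes layover in Muscat → 02:39 UTC.
Add 6 hours 42 minutes leg 2 → 09:21 UTC.
Vantage Point is UTC−9:30, so local arrival = 09:21 − 9:30 = 23:51 on Sep 27.

23:51 on September 27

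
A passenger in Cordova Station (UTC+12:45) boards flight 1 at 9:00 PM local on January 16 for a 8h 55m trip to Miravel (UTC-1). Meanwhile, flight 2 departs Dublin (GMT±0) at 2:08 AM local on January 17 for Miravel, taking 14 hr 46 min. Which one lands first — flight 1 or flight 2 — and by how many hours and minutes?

the first, by 23 hours 44 minutes

Flight 1 in UTC: 9:00 PM − 12:45 = 8:15 AM on Jan 16.
+8 hours 55 minutes → arrive 5:10 PM UTC on Jan 16.
Flight 2 departs at 2:08 AM UTC (Jan 17).
+14 hours 46 minutes → arrive 4:54 PM UTC on Jan 17.
Flight 1 lands earlier by 23 hours 44 minutes.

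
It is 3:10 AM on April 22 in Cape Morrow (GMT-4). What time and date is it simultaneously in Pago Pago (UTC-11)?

8:10 PM on Apr 21

In UTC: 3:10 AM + 4:00 = 7:10 AM on Apr 22.
Pago Pago is UTC−11:00: 7:10 AM − 11:00 = 8:10 PM on Apr 21.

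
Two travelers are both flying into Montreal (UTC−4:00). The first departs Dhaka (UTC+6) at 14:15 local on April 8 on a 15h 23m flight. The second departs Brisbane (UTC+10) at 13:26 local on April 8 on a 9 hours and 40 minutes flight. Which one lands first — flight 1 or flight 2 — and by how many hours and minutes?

Flight 1 in UTC: 14:15 − 6:00 = 08:15 on Apr 8.
+15 hours 23 minutes → arrive 23:38 UTC on Apr 8.
Flight 2 in UTC: 13:26 − 10:00 = 03:26 on Apr 8.
+9 hours and 40 minutes → arrive 13:06 UTC on Apr 8.
Flight 2 lands earlier by 10 hours 32 minutes.

the second, by 10 hours 32 minutes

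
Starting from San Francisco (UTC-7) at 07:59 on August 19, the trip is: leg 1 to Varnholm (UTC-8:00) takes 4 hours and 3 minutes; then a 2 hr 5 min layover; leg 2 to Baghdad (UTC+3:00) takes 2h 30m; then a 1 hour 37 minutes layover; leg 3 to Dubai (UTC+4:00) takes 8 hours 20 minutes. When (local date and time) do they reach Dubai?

Convert departure to UTC: 07:59 + 7:00 = 14:59 UTC on Aug 19.
Add 4 hours 3 minutes leg 1 → 19:02 UTC.
Add 2 hours and 5 minutes layover in Varnholm → 21:07 UTC.
Add 2 hours and 30 minutes leg 2 → 23:37 UTC.
Add 1 hour 37 minutes layover in Baghdad → 01:14 UTC (Aug 20).
Add 8 hours 20 minutes leg 3 → 09:34 UTC.
Dubai is UTC+4:00, so local arrival = 09:34 + 4:00 = 13:34 on Aug 20.

13:34 on Aug 20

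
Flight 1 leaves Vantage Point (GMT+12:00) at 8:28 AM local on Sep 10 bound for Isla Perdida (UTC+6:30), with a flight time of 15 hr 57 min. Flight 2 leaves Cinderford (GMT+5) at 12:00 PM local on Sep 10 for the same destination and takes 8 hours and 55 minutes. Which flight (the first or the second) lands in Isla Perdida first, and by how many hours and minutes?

Flight 1 in UTC: 8:28 AM − 12:00 = 8:28 PM on Sep 9.
+15 hours 57 minutes → arrive 12:25 PM UTC on Sep 10.
Flight 2 in UTC: 12:00 PM − 5:00 = 7:00 AM on Sep 10.
+8 hours and 55 minutes → arrive 3:55 PM UTC on Sep 10.
Flight 1 lands earlier by 3 hours 30 minutes.

the first, by 3 hours 30 minutes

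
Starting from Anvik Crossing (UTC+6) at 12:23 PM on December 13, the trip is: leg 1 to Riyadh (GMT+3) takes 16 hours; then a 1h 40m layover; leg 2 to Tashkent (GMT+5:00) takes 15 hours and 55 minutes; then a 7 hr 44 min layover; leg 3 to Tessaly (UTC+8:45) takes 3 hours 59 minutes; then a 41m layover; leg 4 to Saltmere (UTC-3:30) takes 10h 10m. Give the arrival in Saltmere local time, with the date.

Convert departure to UTC: 12:23 PM − 6:00 = 6:23 AM UTC on Dec 13.
Add 16 hours leg 1 → 10:23 PM UTC.
Add 1 hour and 40 minutes layover in Riyadh → 12:03 AM UTC (Dec 14).
Add 15 hours and 55 minutes leg 2 → 3:58 PM UTC.
Add 7 hours and 44 minutes layover in Tashkent → 11:42 PM UTC.
Add 3 hours 59 minutes leg 3 → 3:41 AM UTC (Dec 15).
Add 41 minutes layover in Tessaly → 4:22 AM UTC.
Add 10 hours 10 minutes leg 4 → 2:32 PM UTC.
Saltmere is UTC−3:30, so local arrival = 2:32 PM − 3:30 = 11:02 AM on Dec 15.

11:02 AM on December 15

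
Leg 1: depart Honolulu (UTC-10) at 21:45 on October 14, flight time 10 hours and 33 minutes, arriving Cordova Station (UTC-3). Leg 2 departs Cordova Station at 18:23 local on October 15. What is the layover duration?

Convert departure to UTC: 21:45 + 10:00 = 07:45 UTC on Oct 15.
Add 10 hours and 33 minutes flight time → 18:18 UTC.
Cordova Station is UTC−3:00, so local arrival = 18:18 − 3:00 = 15:18 on Oct 15.
Layover = 18:23 − 15:18 = 3 hours 5 minutes.

3 hours 5 minutes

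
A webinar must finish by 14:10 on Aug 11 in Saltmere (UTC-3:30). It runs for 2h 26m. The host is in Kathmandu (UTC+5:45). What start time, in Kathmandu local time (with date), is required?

20:59 on August 11

Target end time in UTC: 14:10 + 3:30 = 17:40 on Aug 11.
Subtract 2 hours and 26 minutes → start 15:14 UTC on Aug 11.
Kathmandu is UTC+5:45: 15:14 + 5:45 = 20:59 on Aug 11.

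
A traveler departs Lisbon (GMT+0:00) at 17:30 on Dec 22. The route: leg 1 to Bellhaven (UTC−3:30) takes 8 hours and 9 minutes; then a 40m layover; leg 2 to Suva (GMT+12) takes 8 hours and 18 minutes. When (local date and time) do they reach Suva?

22:37 on December 23

Lisbon is at UTC+0, so departure is already 17:30 UTC on Dec 22.
Add 8 hours 9 minutes leg 1 → 01:39 UTC (Dec 23).
Add 40 minutes layover in Bellhaven → 02:19 UTC.
Add 8 hours and 18 minutes leg 2 → 10:37 UTC.
Suva is UTC+12:00, so local arrival = 10:37 + 12:00 = 22:37 on Dec 23.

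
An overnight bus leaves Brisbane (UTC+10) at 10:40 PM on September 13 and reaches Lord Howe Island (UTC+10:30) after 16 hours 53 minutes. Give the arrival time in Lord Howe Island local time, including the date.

4:03 PM on Sep 14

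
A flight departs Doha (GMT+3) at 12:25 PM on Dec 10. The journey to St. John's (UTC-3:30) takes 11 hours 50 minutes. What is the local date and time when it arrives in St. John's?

St. John's is 6:30 behind Doha.
After 11 hours 50 minutes it is 12:15 AM (Dec 11) in Doha.
Shift by the zone difference: 12:15 AM − 6:30 = 5:45 PM on Dec 10 in St. John's.

5:45 PM on December 10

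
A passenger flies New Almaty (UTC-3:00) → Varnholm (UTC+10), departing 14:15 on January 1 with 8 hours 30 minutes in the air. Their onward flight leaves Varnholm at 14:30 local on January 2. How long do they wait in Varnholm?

Convert departure to UTC: 14:15 + 3:00 = 17:15 UTC on Jan 1.
Add 8 hours 30 minutes flight time → 01:45 UTC (Jan 2).
Varnholm is UTC+10:00, so local arrival = 01:45 + 10:00 = 11:45 on Jan 2.
Layover = 14:30 − 11:45 = 2 hours 45 minutes.

2 hours 45 minutes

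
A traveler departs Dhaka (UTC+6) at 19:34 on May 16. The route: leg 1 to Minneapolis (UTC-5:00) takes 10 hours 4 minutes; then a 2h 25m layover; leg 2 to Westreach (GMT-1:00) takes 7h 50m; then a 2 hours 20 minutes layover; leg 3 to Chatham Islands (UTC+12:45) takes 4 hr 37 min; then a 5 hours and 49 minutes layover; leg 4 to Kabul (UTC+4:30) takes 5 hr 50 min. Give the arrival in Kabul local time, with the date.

08:59 on May 18

Convert departure to UTC: 19:34 − 6:00 = 13:34 UTC on May 16.
Add 10 hours 4 minutes leg 1 → 23:38 UTC.
Add 2 hours 25 minutes layover in Minneapolis → 02:03 UTC (May 17).
Add 7 hours 50 minutes leg 2 → 09:53 UTC.
Add 2 hours and 20 minutes layover in Westreach → 12:13 UTC.
Add 4 hours 37 minutes leg 3 → 16:50 UTC.
Add 5 hours 49 minutes layover in Chatham Islands → 22:39 UTC.
Add 5 hours 50 minutes leg 4 → 04:29 UTC (May 18).
Kabul is UTC+4:30, so local arrival = 04:29 + 4:30 = 08:59 on May 18.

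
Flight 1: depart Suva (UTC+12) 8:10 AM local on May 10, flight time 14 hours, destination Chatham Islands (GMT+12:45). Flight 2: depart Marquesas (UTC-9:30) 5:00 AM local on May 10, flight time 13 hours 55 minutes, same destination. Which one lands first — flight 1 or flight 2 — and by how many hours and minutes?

the first, by 18 hours 15 minutes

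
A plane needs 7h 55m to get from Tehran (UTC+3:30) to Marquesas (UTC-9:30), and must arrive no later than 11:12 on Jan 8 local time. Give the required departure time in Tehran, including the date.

16:17 on Jan 8

Target arrival in UTC: 11:12 + 9:30 = 20:42 on Jan 8.
Subtract 7 hours 55 minutes → departure 12:47 UTC on Jan 8.
Tehran is UTC+3:30: 12:47 + 3:30 = 16:17 on Jan 8.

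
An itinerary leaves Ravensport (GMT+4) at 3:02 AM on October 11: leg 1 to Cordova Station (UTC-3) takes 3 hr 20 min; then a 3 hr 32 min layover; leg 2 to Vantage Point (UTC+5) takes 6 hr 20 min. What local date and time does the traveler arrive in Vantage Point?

5:14 PM on Oct 11

Convert departure to UTC: 3:02 AM − 4:00 = 11:02 PM UTC on Oct 10.
Add 3 hours and 20 minutes leg 1 → 2:22 AM UTC (Oct 11).
Add 3 hours and 32 minutes layover in Cordova Station → 5:54 AM UTC.
Add 6 hours and 20 minutes leg 2 → 12:14 PM UTC.
Vantage Point is UTC+5:00, so local arrival = 12:14 PM + 5:00 = 5:14 PM on Oct 11.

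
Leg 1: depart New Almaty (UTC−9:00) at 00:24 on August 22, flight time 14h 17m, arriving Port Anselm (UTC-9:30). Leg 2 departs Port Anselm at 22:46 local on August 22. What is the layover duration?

Convert departure to UTC: 00:24 + 9:00 = 09:24 UTC on Aug 22.
Add 14 hours 17 minutes flight time → 23:41 UTC.
Port Anselm is UTC−9:30, so local arrival = 23:41 − 9:30 = 14:11 on Aug 22.
Layover = 22:46 − 14:11 = 8 hours 35 minutes.

8 hours 35 minutes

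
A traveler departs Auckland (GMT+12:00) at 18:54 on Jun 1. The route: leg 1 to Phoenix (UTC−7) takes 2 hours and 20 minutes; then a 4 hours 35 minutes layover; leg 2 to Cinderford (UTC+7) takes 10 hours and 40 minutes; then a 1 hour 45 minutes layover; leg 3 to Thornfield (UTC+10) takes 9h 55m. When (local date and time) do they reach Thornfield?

22:09 on June 2

Convert departure to UTC: 18:54 − 12:00 = 06:54 UTC on Jun 1.
Add 2 hours 20 minutes leg 1 → 09:14 UTC.
Add 4 hours and 35 minutes layover in Phoenix → 13:49 UTC.
Add 10 hours 40 minutes leg 2 → 00:29 UTC (Jun 2).
Add 1 hour and 45 minutes layover in Cinderford → 02:14 UTC.
Add 9 hours and 55 minutes leg 3 → 12:09 UTC.
Thornfield is UTC+10:00, so local arrival = 12:09 + 10:00 = 22:09 on Jun 2.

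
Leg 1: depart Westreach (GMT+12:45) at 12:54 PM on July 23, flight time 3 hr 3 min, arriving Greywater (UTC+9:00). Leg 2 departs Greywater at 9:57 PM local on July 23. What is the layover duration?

Convert departure to UTC: 12:54 PM − 12:45 = 12:09 AM UTC on Jul 23.
Add 3 hours 3 minutes flight time → 3:12 AM UTC.
Greywater is UTC+9:00, so local arrival = 3:12 AM + 9:00 = 12:12 PM on Jul 23.
Layover = 9:57 PM − 12:12 PM = 9 hours 45 minutes.

9 hours 45 minutes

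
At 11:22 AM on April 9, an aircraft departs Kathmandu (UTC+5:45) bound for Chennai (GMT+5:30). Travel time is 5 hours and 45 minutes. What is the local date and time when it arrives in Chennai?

4:52 PM on April 9

Chennai is 0:15 behind Kathmandu.
After 5 hours and 45 minutes it is 5:07 PM in Kathmandu.
Shift by the zone difference: 5:07 PM − 0:15 = 4:52 PM on Apr 9 in Chennai.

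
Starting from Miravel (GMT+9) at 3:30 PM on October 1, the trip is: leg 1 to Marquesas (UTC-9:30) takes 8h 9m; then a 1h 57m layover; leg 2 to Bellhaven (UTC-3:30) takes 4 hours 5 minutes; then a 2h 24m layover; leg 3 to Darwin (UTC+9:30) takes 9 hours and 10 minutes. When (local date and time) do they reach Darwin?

5:45 PM on October 2

Convert departure to UTC: 3:30 PM − 9:00 = 6:30 AM UTC on Oct 1.
Add 8 hours 9 minutes leg 1 → 2:39 PM UTC.
Add 1 hour 57 minutes layover in Marquesas → 4:36 PM UTC.
Add 4 hours 5 minutes leg 2 → 8:41 PM UTC.
Add 2 hours 24 minutes layover in Bellhaven → 11:05 PM UTC.
Add 9 hours 10 minutes leg 3 → 8:15 AM UTC (Oct 2).
Darwin is UTC+9:30, so local arrival = 8:15 AM + 9:30 = 5:45 PM on Oct 2.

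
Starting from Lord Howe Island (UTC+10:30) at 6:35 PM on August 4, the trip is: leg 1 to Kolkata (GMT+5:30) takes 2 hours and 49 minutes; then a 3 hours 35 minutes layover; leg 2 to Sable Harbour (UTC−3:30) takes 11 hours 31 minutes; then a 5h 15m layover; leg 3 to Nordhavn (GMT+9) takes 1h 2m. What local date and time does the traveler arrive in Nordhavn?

5:17 PM on Aug 5

Convert departure to UTC: 6:35 PM − 10:30 = 8:05 AM UTC on Aug 4.
Add 2 hours and 49 minutes leg 1 → 10:54 AM UTC.
Add 3 hours 35 minutes layover in Kolkata → 2:29 PM UTC.
Add 11 hours 31 minutes leg 2 → 2:00 AM UTC (Aug 5).
Add 5 hours 15 minutes layover in Sable Harbour → 7:15 AM UTC.
Add 1 hour and 2 minutes leg 3 → 8:17 AM UTC.
Nordhavn is UTC+9:00, so local arrival = 8:17 AM + 9:00 = 5:17 PM on Aug 5.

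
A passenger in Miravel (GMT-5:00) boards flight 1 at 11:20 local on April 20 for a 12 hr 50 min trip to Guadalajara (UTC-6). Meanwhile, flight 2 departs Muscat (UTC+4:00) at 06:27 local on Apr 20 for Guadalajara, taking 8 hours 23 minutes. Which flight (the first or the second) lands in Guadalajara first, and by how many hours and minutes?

Flight 1 in UTC: 11:20 + 5:00 = 16:20 on Apr 20.
+12 hours 50 minutes → arrive 05:10 UTC on Apr 21.
Flight 2 in UTC: 06:27 − 4:00 = 02:27 on Apr 20.
+8 hours and 23 minutes → arrive 10:50 UTC on Apr 20.
Flight 2 lands earlier by 18 hours 20 minutes.

the second, by 18 hours 20 minutes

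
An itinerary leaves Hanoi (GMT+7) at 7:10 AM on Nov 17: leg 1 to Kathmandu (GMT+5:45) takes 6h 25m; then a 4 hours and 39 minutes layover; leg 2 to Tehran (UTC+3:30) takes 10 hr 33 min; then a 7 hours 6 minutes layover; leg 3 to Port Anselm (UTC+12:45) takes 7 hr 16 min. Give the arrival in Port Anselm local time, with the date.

12:54 AM on November 19

Convert departure to UTC: 7:10 AM − 7:00 = 12:10 AM UTC on Nov 17.
Add 6 hours and 25 minutes leg 1 → 6:35 AM UTC.
Add 4 hours 39 minutes layover in Kathmandu → 11:14 AM UTC.
Add 10 hours and 33 minutes leg 2 → 9:47 PM UTC.
Add 7 hours and 6 minutes layover in Tehran → 4:53 AM UTC (Nov 18).
Add 7 hours and 16 minutes leg 3 → 12:09 PM UTC.
Port Anselm is UTC+12:45, so local arrival = 12:09 PM + 12:45 = 12:54 AM on Nov 19.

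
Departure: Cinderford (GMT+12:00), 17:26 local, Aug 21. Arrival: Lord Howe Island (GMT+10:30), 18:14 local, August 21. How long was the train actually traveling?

2 hours 18 minutes

Departure in UTC: 17:26 − 12:00 = 05:26 on Aug 21.
Arrival in UTC: 18:14 − 10:30 = 07:44 on Aug 21.
Elapsed = 07:44 − 05:26 = 2 hours 18 minutes.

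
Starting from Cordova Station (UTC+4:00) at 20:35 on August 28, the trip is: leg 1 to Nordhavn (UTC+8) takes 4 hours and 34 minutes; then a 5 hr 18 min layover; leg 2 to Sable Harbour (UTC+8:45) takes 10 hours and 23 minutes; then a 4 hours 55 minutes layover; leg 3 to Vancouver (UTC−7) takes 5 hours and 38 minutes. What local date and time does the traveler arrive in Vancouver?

16:23 on August 29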